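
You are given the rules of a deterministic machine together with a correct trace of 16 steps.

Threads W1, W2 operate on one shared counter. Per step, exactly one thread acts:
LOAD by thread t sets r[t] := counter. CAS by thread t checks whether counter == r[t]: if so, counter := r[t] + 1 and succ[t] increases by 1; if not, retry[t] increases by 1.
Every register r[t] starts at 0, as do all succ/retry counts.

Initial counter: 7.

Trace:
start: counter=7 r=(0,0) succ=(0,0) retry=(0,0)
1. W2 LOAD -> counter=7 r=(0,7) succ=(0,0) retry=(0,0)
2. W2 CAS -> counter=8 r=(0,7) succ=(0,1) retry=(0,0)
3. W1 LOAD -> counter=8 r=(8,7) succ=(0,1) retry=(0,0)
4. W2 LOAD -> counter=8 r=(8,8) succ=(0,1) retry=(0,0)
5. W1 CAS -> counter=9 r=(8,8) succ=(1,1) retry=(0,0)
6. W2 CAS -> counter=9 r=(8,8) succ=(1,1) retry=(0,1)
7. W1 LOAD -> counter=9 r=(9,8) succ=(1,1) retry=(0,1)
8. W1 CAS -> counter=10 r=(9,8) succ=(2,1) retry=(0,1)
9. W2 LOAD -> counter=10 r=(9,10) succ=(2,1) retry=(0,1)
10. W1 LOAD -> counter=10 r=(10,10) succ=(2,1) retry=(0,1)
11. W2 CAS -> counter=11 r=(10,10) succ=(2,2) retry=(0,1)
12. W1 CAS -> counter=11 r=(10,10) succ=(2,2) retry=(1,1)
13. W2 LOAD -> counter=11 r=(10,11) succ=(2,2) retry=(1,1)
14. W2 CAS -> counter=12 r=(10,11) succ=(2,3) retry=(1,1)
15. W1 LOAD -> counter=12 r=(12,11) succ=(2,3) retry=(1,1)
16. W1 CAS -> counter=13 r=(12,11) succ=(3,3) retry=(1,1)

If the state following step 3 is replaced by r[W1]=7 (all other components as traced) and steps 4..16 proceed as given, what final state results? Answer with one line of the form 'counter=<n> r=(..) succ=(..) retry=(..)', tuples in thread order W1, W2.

state after step 3 := counter=8 r=(7,7) succ=(0,1) retry=(0,0)
4. W2 LOAD -> counter=8 r=(7,8) succ=(0,1) retry=(0,0)
5. W1 CAS -> counter=8 r=(7,8) succ=(0,1) retry=(1,0)
6. W2 CAS -> counter=9 r=(7,8) succ=(0,2) retry=(1,0)
7. W1 LOAD -> counter=9 r=(9,8) succ=(0,2) retry=(1,0)
8. W1 CAS -> counter=10 r=(9,8) succ=(1,2) retry=(1,0)
9. W2 LOAD -> counter=10 r=(9,10) succ=(1,2) retry=(1,0)
10. W1 LOAD -> counter=10 r=(10,10) succ=(1,2) retry=(1,0)
11. W2 CAS -> counter=11 r=(10,10) succ=(1,3) retry=(1,0)
12. W1 CAS -> counter=11 r=(10,10) succ=(1,3) retry=(2,0)
13. W2 LOAD -> counter=11 r=(10,11) succ=(1,3) retry=(2,0)
14. W2 CAS -> counter=12 r=(10,11) succ=(1,4) retry=(2,0)
15. W1 LOAD -> counter=12 r=(12,11) succ=(1,4) retry=(2,0)
16. W1 CAS -> counter=13 r=(12,11) succ=(2,4) retry=(2,0)

counter=13 r=(12,11) succ=(2,4) retry=(2,0)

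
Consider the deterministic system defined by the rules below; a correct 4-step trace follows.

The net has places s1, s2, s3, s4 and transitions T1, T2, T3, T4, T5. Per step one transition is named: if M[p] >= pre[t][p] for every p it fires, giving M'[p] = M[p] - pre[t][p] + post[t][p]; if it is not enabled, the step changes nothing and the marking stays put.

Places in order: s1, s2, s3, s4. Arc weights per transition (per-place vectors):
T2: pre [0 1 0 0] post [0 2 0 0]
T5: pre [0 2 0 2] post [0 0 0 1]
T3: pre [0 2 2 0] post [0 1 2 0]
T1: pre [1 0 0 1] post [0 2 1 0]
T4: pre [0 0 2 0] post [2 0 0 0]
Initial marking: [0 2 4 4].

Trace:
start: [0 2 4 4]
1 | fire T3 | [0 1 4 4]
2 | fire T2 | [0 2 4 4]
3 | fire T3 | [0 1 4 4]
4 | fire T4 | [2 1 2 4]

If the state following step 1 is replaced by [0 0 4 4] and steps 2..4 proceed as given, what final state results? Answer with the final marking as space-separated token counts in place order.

state after step 1 := [0 0 4 4]
2 | fire T2 | [0 0 4 4]
3 | fire T3 | [0 0 4 4]
4 | fire T4 | [2 0 2 4]

2 0 2 4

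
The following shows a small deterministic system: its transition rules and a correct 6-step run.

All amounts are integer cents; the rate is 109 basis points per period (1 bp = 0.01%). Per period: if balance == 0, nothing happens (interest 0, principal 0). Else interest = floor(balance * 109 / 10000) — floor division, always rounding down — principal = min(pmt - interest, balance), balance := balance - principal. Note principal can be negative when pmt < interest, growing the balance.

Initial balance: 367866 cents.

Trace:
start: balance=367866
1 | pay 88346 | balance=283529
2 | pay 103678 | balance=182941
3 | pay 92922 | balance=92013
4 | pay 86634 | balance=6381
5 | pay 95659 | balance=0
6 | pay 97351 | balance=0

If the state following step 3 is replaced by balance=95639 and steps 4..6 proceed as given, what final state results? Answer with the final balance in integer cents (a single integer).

0

state after step 3 := balance=95639
4 | pay 86634 | balance=10047
5 | pay 95659 | balance=0
6 | pay 97351 | balance=0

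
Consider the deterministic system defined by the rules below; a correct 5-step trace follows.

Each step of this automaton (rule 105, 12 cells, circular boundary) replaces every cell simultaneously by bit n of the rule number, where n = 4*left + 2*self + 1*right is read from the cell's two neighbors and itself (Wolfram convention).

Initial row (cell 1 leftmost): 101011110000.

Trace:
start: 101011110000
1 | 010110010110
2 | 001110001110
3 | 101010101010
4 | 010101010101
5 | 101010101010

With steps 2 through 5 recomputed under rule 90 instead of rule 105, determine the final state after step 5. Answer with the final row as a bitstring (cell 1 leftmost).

111100111100

(re-executing steps 2..5 under rule 90; state before step 2: 010110010110)
2 | 100111100111
3 | 111100111100
4 | 100111100111
5 | 111100111100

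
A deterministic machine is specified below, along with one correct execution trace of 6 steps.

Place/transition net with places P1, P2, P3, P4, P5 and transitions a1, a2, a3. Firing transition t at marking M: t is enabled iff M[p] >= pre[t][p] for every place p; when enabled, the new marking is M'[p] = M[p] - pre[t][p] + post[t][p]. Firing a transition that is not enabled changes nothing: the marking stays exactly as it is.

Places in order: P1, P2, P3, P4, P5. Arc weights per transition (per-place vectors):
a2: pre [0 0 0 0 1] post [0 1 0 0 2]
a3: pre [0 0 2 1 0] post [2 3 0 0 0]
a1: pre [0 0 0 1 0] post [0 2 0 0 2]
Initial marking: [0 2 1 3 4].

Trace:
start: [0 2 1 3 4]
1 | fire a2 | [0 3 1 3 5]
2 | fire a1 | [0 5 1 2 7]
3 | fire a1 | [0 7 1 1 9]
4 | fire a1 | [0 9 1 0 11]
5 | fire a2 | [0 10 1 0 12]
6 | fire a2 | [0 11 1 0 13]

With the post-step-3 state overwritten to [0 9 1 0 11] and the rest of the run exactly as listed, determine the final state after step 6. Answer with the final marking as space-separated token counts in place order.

state after step 3 := [0 9 1 0 11]
4 | fire a1 | [0 9 1 0 11]
5 | fire a2 | [0 10 1 0 12]
6 | fire a2 | [0 11 1 0 13]

0 11 1 0 13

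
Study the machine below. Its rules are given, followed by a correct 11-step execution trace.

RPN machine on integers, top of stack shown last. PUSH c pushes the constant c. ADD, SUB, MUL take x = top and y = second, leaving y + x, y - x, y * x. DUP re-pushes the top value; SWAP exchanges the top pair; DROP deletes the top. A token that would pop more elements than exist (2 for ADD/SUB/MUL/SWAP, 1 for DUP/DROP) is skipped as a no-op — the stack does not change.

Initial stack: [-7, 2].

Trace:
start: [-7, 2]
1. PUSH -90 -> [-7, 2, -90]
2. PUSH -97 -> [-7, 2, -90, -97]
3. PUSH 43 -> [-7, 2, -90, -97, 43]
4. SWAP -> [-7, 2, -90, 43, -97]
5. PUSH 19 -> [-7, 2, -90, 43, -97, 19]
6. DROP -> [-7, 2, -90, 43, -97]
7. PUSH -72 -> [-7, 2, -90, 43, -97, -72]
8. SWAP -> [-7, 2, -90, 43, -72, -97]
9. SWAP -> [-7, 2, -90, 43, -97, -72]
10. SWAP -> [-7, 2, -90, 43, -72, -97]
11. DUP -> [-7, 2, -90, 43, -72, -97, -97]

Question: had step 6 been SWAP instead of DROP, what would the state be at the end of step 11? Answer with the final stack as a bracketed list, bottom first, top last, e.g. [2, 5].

[-7, 2, -90, 43, 19, -72, -97, -97]

(re-executing from step 6 with the substitution; state before step 6: [-7, 2, -90, 43, -97, 19])
6. SWAP -> [-7, 2, -90, 43, 19, -97]
7. PUSH -72 -> [-7, 2, -90, 43, 19, -97, -72]
8. SWAP -> [-7, 2, -90, 43, 19, -72, -97]
9. SWAP -> [-7, 2, -90, 43, 19, -97, -72]
10. SWAP -> [-7, 2, -90, 43, 19, -72, -97]
11. DUP -> [-7, 2, -90, 43, 19, -72, -97, -97]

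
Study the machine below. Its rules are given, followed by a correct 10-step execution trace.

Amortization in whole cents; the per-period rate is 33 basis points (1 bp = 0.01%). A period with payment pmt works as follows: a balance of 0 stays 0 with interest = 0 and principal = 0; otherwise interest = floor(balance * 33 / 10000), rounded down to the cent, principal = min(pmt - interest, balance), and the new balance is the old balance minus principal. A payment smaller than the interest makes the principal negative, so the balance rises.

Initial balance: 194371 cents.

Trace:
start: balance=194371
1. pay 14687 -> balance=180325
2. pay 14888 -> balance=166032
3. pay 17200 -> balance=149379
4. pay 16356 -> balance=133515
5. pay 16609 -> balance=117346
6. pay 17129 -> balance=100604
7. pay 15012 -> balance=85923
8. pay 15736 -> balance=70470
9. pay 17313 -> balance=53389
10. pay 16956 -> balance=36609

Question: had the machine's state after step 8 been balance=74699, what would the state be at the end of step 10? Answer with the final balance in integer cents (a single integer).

40866

state after step 8 := balance=74699
9. pay 17313 -> balance=57632
10. pay 16956 -> balance=40866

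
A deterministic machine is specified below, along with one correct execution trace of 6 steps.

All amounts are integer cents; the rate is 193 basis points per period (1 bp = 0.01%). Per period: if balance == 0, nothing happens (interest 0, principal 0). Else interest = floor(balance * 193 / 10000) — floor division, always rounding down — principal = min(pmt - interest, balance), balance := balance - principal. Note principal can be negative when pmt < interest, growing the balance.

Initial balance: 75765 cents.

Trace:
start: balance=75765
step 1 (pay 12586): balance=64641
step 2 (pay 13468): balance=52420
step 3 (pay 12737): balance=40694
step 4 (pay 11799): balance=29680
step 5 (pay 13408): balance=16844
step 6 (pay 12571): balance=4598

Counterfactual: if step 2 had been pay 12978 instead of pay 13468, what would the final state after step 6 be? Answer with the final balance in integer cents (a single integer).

5128

(re-executing from step 2 with the substitution; state before step 2: balance=64641)
step 2 (pay 12978): balance=52910
step 3 (pay 12737): balance=41194
step 4 (pay 11799): balance=30190
step 5 (pay 13408): balance=17364
step 6 (pay 12571): balance=5128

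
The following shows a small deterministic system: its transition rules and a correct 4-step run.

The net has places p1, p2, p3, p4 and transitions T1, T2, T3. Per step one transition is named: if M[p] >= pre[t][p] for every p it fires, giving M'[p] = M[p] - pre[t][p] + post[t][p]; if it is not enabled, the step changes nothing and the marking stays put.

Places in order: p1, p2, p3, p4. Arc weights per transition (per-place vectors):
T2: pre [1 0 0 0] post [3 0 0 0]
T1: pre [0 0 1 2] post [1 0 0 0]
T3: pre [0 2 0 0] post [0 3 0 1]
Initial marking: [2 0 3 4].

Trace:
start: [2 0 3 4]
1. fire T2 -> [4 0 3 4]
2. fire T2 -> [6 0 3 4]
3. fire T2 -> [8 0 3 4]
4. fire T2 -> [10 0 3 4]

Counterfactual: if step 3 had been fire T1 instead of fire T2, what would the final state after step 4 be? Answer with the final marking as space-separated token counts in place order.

(re-executing from step 3 with the substitution; state before step 3: [6 0 3 4])
3. fire T1 -> [7 0 2 2]
4. fire T2 -> [9 0 2 2]

9 0 2 2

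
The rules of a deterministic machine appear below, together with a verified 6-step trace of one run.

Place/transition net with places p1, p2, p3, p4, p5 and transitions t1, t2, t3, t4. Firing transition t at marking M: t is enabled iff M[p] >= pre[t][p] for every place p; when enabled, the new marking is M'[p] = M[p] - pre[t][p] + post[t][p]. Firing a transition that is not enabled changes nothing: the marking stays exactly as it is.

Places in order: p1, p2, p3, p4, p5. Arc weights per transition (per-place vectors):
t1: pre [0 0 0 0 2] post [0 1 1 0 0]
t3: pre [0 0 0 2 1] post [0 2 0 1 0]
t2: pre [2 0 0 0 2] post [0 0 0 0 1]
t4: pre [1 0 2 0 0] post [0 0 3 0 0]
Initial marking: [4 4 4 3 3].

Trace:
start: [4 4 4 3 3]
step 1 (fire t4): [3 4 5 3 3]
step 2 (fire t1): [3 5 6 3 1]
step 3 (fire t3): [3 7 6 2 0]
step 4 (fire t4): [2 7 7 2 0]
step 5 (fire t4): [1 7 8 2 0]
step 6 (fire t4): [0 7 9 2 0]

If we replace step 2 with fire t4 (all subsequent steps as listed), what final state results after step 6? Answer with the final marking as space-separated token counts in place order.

(re-executing from step 2 with the substitution; state before step 2: [3 4 5 3 3])
step 2 (fire t4): [2 4 6 3 3]
step 3 (fire t3): [2 6 6 2 2]
step 4 (fire t4): [1 6 7 2 2]
step 5 (fire t4): [0 6 8 2 2]
step 6 (fire t4): [0 6 8 2 2]

0 6 8 2 2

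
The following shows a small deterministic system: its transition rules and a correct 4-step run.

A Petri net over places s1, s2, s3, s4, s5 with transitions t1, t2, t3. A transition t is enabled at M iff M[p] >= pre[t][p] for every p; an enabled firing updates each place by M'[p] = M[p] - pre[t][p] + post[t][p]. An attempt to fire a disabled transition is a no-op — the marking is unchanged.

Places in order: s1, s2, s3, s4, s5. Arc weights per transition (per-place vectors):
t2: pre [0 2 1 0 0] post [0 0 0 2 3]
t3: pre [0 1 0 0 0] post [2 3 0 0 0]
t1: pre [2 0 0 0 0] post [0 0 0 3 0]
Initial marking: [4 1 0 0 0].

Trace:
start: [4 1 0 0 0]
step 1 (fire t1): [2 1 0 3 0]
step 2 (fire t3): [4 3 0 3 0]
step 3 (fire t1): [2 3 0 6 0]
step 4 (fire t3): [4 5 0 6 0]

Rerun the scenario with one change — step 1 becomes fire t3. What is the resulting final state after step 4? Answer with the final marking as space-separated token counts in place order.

(re-executing from step 1 with the substitution; state before step 1: [4 1 0 0 0])
step 1 (fire t3): [6 3 0 0 0]
step 2 (fire t3): [8 5 0 0 0]
step 3 (fire t1): [6 5 0 3 0]
step 4 (fire t3): [8 7 0 3 0]

8 7 0 3 0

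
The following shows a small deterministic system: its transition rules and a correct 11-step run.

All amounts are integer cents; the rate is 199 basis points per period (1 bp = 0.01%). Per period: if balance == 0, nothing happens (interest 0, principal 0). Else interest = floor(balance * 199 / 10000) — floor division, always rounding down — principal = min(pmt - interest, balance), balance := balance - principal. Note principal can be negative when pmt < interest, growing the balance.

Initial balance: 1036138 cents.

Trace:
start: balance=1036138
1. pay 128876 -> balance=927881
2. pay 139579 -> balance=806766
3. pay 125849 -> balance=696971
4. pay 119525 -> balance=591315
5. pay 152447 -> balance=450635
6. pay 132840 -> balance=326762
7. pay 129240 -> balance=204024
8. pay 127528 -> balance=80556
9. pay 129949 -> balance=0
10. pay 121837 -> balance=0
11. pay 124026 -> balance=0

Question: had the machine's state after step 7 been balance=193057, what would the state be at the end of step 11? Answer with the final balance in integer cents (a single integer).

state after step 7 := balance=193057
8. pay 127528 -> balance=69370
9. pay 129949 -> balance=0
10. pay 121837 -> balance=0
11. pay 124026 -> balance=0

0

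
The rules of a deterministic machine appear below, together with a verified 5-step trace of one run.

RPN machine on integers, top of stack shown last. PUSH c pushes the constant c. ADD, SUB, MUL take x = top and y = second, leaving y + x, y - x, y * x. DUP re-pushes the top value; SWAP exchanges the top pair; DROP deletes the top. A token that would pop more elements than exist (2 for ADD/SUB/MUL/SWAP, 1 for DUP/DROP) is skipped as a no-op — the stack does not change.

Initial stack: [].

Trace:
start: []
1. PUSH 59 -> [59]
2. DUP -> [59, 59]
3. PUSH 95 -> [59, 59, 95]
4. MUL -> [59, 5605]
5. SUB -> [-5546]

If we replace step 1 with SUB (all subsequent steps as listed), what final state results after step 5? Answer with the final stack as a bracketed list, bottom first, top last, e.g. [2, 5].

(re-executing from step 1 with the substitution; state before step 1: [])
1. SUB -> []
2. DUP -> []
3. PUSH 95 -> [95]
4. MUL -> [95]
5. SUB -> [95]

[95]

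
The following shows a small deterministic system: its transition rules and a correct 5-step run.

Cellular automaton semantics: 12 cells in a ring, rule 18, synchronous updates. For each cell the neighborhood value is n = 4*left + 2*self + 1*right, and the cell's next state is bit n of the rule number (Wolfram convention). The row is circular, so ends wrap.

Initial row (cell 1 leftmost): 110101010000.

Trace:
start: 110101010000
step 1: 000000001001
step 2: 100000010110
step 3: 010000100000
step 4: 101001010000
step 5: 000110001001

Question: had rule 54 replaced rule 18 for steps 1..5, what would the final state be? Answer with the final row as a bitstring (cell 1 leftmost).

100010100010

(re-executing steps 1..5 under rule 54; state before step 1: 110101010000)
step 1: 001111111001
step 2: 110000000111
step 3: 001000001000
step 4: 011100011100
step 5: 100010100010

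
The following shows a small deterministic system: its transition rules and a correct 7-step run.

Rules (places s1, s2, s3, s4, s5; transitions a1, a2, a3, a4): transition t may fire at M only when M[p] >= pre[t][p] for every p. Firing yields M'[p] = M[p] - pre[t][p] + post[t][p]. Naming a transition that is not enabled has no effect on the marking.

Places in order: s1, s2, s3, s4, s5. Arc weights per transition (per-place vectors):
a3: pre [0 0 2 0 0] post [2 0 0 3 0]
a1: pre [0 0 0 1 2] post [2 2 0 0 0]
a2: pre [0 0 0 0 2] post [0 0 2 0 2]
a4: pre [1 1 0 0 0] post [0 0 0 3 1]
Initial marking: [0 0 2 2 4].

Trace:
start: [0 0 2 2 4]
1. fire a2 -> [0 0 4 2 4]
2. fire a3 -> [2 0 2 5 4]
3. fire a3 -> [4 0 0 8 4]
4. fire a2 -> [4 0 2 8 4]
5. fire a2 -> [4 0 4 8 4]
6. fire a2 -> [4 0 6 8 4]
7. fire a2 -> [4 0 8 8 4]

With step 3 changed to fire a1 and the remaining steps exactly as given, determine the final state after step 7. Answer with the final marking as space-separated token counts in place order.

(re-executing from step 3 with the substitution; state before step 3: [2 0 2 5 4])
3. fire a1 -> [4 2 2 4 2]
4. fire a2 -> [4 2 4 4 2]
5. fire a2 -> [4 2 6 4 2]
6. fire a2 -> [4 2 8 4 2]
7. fire a2 -> [4 2 10 4 2]

4 2 10 4 2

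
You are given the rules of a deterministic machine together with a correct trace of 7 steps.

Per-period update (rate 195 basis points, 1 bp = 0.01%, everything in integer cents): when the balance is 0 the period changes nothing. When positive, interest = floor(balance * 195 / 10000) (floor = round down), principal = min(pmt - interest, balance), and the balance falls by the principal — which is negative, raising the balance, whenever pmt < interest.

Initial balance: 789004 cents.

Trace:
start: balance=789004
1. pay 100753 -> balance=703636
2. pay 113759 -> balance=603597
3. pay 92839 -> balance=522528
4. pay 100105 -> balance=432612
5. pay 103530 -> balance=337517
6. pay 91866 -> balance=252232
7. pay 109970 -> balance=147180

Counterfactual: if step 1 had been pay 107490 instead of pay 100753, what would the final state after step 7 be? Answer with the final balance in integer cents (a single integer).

(re-executing from step 1 with the substitution; state before step 1: balance=789004)
1. pay 107490 -> balance=696899
2. pay 113759 -> balance=596729
3. pay 92839 -> balance=515526
4. pay 100105 -> balance=425473
5. pay 103530 -> balance=330239
6. pay 91866 -> balance=244812
7. pay 109970 -> balance=139615

139615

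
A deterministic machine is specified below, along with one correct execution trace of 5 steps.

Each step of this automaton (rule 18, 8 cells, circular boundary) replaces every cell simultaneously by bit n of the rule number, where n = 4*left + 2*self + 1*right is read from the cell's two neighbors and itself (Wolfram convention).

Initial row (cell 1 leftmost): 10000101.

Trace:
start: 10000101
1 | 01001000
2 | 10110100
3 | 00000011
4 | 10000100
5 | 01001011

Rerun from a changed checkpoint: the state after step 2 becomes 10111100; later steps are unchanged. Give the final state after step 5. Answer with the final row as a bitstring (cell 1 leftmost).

01001011

state after step 2 := 10111100
3 | 00000011
4 | 10000100
5 | 01001011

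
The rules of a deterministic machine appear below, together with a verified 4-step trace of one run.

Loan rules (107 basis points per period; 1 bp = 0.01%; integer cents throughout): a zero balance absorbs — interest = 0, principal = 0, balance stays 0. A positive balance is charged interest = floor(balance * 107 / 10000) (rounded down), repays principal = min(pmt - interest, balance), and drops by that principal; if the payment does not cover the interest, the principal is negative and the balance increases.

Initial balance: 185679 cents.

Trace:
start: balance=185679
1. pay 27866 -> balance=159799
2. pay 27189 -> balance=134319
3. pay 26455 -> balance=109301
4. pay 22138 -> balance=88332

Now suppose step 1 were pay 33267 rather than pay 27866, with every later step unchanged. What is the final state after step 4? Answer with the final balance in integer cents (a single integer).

(re-executing from step 1 with the substitution; state before step 1: balance=185679)
1. pay 33267 -> balance=154398
2. pay 27189 -> balance=128861
3. pay 26455 -> balance=103784
4. pay 22138 -> balance=82756

82756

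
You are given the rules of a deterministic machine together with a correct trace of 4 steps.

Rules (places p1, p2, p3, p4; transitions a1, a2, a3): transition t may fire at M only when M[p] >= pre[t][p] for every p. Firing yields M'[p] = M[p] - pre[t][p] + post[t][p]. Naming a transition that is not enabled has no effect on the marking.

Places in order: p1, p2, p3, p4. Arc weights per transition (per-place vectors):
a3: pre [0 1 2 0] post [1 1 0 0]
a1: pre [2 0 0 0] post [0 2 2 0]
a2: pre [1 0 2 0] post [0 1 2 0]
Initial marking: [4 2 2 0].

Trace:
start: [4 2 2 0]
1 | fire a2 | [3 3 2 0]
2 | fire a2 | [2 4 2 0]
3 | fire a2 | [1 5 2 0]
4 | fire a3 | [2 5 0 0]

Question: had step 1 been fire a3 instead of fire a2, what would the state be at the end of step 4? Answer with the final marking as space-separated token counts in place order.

(re-executing from step 1 with the substitution; state before step 1: [4 2 2 0])
1 | fire a3 | [5 2 0 0]
2 | fire a2 | [5 2 0 0]
3 | fire a2 | [5 2 0 0]
4 | fire a3 | [5 2 0 0]

5 2 0 0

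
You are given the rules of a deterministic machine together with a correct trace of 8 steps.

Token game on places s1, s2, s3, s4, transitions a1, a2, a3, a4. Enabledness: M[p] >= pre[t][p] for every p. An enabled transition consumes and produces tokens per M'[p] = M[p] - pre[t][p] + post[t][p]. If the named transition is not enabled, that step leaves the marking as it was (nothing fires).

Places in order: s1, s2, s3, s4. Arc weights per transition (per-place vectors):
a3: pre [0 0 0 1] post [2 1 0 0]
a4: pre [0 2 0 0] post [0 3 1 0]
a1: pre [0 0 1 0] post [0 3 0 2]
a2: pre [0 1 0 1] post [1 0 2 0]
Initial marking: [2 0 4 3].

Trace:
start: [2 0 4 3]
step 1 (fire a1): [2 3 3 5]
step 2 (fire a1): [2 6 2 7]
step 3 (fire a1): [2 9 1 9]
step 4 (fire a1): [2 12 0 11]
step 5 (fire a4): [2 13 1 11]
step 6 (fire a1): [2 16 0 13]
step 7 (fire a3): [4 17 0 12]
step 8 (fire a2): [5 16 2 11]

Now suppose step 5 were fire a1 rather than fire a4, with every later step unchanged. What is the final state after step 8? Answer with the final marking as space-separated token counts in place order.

(re-executing from step 5 with the substitution; state before step 5: [2 12 0 11])
step 5 (fire a1): [2 12 0 11]
step 6 (fire a1): [2 12 0 11]
step 7 (fire a3): [4 13 0 10]
step 8 (fire a2): [5 12 2 9]

5 12 2 9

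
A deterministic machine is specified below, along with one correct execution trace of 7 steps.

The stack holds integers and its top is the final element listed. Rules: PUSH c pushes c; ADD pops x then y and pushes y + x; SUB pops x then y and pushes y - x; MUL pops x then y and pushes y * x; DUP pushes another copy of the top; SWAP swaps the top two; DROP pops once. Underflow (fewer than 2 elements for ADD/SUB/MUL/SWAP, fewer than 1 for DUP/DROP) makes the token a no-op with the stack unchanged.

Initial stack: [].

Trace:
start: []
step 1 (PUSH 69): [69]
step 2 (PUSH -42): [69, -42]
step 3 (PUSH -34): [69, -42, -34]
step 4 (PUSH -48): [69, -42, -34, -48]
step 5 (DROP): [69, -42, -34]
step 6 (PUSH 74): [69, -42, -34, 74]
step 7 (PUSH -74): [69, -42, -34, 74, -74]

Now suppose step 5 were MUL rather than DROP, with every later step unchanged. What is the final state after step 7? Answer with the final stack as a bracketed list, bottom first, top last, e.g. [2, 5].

(re-executing from step 5 with the substitution; state before step 5: [69, -42, -34, -48])
step 5 (MUL): [69, -42, 1632]
step 6 (PUSH 74): [69, -42, 1632, 74]
step 7 (PUSH -74): [69, -42, 1632, 74, -74]

[69, -42, 1632, 74, -74]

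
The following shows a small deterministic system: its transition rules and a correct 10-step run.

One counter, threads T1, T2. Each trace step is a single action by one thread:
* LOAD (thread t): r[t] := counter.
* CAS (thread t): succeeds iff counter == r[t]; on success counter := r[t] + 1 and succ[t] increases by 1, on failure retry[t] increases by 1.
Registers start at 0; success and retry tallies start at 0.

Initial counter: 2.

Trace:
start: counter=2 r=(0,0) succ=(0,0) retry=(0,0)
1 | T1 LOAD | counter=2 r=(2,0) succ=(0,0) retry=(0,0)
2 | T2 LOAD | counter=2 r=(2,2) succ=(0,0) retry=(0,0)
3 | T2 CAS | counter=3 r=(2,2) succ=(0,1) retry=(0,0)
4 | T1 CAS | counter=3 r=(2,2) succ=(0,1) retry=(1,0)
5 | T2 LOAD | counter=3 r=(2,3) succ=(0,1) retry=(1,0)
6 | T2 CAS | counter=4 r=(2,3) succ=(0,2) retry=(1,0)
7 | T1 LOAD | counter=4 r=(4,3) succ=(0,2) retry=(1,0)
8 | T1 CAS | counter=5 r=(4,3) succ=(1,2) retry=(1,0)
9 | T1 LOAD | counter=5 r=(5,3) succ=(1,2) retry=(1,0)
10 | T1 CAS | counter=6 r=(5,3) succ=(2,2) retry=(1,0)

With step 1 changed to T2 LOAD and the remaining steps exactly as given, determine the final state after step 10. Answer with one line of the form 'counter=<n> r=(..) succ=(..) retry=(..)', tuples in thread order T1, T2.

counter=6 r=(5,3) succ=(2,2) retry=(1,0)

(re-executing from step 1 with the substitution; state before step 1: counter=2 r=(0,0) succ=(0,0) retry=(0,0))
1 | T2 LOAD | counter=2 r=(0,2) succ=(0,0) retry=(0,0)
2 | T2 LOAD | counter=2 r=(0,2) succ=(0,0) retry=(0,0)
3 | T2 CAS | counter=3 r=(0,2) succ=(0,1) retry=(0,0)
4 | T1 CAS | counter=3 r=(0,2) succ=(0,1) retry=(1,0)
5 | T2 LOAD | counter=3 r=(0,3) succ=(0,1) retry=(1,0)
6 | T2 CAS | counter=4 r=(0,3) succ=(0,2) retry=(1,0)
7 | T1 LOAD | counter=4 r=(4,3) succ=(0,2) retry=(1,0)
8 | T1 CAS | counter=5 r=(4,3) succ=(1,2) retry=(1,0)
9 | T1 LOAD | counter=5 r=(5,3) succ=(1,2) retry=(1,0)
10 | T1 CAS | counter=6 r=(5,3) succ=(2,2) retry=(1,0)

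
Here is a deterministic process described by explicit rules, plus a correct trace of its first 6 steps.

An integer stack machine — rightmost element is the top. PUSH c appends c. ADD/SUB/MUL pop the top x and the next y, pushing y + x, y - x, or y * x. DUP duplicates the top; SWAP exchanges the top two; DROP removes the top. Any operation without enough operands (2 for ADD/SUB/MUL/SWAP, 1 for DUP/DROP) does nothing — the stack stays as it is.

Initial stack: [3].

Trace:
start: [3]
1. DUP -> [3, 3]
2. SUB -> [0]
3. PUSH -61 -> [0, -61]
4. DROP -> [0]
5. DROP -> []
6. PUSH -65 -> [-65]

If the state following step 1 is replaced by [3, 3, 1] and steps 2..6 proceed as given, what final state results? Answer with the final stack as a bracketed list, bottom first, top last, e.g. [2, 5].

state after step 1 := [3, 3, 1]
2. SUB -> [3, 2]
3. PUSH -61 -> [3, 2, -61]
4. DROP -> [3, 2]
5. DROP -> [3]
6. PUSH -65 -> [3, -65]

[3, -65]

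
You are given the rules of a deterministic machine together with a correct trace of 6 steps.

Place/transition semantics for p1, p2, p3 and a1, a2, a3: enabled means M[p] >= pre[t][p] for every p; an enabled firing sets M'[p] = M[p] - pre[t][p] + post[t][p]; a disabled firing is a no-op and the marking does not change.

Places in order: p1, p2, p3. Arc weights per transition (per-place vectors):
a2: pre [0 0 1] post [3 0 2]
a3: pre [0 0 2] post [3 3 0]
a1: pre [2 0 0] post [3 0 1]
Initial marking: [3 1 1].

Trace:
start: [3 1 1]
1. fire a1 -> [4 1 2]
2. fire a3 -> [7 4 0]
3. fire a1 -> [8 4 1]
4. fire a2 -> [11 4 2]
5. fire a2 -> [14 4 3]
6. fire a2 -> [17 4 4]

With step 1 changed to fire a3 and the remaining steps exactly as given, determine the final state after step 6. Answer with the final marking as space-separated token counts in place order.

(re-executing from step 1 with the substitution; state before step 1: [3 1 1])
1. fire a3 -> [3 1 1]
2. fire a3 -> [3 1 1]
3. fire a1 -> [4 1 2]
4. fire a2 -> [7 1 3]
5. fire a2 -> [10 1 4]
6. fire a2 -> [13 1 5]

13 1 5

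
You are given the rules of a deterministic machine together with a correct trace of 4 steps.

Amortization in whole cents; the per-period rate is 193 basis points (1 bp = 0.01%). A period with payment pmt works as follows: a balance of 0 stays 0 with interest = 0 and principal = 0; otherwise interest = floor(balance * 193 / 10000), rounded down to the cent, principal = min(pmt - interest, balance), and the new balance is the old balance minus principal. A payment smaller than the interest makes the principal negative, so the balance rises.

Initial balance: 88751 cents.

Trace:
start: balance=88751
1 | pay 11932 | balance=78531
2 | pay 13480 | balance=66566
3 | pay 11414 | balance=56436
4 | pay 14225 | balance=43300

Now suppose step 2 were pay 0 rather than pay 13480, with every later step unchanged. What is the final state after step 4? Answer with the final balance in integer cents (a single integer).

(re-executing from step 2 with the substitution; state before step 2: balance=78531)
2 | pay 0 | balance=80046
3 | pay 11414 | balance=70176
4 | pay 14225 | balance=57305

57305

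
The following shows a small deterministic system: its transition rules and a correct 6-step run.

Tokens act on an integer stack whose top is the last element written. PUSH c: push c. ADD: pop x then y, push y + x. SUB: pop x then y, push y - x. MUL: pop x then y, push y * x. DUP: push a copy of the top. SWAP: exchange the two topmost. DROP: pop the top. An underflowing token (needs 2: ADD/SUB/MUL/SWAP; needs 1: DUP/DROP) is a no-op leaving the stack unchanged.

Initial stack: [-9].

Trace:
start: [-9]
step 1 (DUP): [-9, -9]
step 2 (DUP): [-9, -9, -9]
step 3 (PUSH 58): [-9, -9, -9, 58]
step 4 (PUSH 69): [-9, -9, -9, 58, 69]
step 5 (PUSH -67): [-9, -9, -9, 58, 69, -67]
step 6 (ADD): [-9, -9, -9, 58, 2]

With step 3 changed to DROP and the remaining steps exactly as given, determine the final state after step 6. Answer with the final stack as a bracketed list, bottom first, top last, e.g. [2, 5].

[-9, -9, 2]

(re-executing from step 3 with the substitution; state before step 3: [-9, -9, -9])
step 3 (DROP): [-9, -9]
step 4 (PUSH 69): [-9, -9, 69]
step 5 (PUSH -67): [-9, -9, 69, -67]
step 6 (ADD): [-9, -9, 2]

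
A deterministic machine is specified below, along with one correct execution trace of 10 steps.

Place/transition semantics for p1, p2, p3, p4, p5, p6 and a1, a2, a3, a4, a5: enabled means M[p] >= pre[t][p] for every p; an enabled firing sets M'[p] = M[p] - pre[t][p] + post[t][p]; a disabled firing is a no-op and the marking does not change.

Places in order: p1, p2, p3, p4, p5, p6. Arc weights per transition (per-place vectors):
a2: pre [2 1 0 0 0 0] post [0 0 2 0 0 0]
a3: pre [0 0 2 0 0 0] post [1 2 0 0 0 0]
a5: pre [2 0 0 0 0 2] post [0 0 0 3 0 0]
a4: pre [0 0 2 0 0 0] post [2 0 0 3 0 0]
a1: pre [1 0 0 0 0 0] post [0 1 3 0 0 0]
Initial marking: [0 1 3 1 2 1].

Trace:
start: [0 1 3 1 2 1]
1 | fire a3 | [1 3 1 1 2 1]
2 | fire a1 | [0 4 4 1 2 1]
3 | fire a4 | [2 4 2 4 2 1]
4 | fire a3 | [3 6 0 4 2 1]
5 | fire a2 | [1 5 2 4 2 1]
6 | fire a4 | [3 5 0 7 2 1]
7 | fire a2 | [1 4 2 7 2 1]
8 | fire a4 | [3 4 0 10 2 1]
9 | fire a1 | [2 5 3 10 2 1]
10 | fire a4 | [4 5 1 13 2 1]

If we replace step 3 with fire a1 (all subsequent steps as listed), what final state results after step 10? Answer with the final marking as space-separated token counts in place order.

(re-executing from step 3 with the substitution; state before step 3: [0 4 4 1 2 1])
3 | fire a1 | [0 4 4 1 2 1]
4 | fire a3 | [1 6 2 1 2 1]
5 | fire a2 | [1 6 2 1 2 1]
6 | fire a4 | [3 6 0 4 2 1]
7 | fire a2 | [1 5 2 4 2 1]
8 | fire a4 | [3 5 0 7 2 1]
9 | fire a1 | [2 6 3 7 2 1]
10 | fire a4 | [4 6 1 10 2 1]

4 6 1 10 2 1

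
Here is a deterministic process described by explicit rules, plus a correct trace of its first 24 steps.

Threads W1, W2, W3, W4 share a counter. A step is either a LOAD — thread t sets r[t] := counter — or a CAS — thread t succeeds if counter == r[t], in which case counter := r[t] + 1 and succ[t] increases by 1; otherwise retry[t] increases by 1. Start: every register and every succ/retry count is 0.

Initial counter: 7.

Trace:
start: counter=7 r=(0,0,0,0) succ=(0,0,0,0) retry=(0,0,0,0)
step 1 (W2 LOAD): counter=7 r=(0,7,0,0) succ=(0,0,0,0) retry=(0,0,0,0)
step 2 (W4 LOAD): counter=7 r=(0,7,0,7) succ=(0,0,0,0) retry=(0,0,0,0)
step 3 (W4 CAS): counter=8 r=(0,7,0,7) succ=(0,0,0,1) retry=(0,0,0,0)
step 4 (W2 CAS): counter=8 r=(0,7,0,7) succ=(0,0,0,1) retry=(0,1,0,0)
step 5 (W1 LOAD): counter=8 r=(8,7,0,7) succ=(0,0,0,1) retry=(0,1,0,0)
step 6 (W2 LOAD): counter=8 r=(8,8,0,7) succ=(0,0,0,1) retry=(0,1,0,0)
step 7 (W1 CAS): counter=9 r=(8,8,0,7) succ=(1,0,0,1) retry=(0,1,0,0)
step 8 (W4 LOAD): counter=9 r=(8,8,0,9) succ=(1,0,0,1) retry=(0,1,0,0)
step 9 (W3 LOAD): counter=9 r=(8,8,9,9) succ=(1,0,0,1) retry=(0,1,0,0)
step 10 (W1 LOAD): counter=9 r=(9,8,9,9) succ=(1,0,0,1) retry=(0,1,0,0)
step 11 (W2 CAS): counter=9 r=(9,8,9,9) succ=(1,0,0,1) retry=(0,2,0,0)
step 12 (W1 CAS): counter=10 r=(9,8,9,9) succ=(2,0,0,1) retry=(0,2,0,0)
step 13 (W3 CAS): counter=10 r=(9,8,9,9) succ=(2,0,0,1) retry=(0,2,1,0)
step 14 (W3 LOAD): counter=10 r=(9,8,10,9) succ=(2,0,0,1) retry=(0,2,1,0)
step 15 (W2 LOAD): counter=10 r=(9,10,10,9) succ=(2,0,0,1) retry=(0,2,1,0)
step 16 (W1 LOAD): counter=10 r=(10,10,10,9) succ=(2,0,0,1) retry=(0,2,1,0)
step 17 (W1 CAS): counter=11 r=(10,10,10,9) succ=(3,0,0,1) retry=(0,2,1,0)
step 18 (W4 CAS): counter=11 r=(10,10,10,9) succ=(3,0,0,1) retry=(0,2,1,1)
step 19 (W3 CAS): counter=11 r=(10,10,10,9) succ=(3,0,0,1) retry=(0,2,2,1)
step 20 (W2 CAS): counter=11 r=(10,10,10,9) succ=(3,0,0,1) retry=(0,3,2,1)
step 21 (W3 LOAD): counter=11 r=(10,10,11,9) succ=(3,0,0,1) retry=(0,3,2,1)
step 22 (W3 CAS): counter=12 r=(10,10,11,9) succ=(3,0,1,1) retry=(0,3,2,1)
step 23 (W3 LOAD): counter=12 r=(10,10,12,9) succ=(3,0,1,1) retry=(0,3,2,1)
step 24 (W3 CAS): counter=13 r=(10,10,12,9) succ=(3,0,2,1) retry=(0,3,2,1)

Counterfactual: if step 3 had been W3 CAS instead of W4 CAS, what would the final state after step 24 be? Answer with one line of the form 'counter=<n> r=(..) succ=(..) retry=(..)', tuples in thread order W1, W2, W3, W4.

(re-executing from step 3 with the substitution; state before step 3: counter=7 r=(0,7,0,7) succ=(0,0,0,0) retry=(0,0,0,0))
step 3 (W3 CAS): counter=7 r=(0,7,0,7) succ=(0,0,0,0) retry=(0,0,1,0)
step 4 (W2 CAS): counter=8 r=(0,7,0,7) succ=(0,1,0,0) retry=(0,0,1,0)
step 5 (W1 LOAD): counter=8 r=(8,7,0,7) succ=(0,1,0,0) retry=(0,0,1,0)
step 6 (W2 LOAD): counter=8 r=(8,8,0,7) succ=(0,1,0,0) retry=(0,0,1,0)
step 7 (W1 CAS): counter=9 r=(8,8,0,7) succ=(1,1,0,0) retry=(0,0,1,0)
step 8 (W4 LOAD): counter=9 r=(8,8,0,9) succ=(1,1,0,0) retry=(0,0,1,0)
step 9 (W3 LOAD): counter=9 r=(8,8,9,9) succ=(1,1,0,0) retry=(0,0,1,0)
step 10 (W1 LOAD): counter=9 r=(9,8,9,9) succ=(1,1,0,0) retry=(0,0,1,0)
step 11 (W2 CAS): counter=9 r=(9,8,9,9) succ=(1,1,0,0) retry=(0,1,1,0)
step 12 (W1 CAS): counter=10 r=(9,8,9,9) succ=(2,1,0,0) retry=(0,1,1,0)
step 13 (W3 CAS): counter=10 r=(9,8,9,9) succ=(2,1,0,0) retry=(0,1,2,0)
step 14 (W3 LOAD): counter=10 r=(9,8,10,9) succ=(2,1,0,0) retry=(0,1,2,0)
step 15 (W2 LOAD): counter=10 r=(9,10,10,9) succ=(2,1,0,0) retry=(0,1,2,0)
step 16 (W1 LOAD): counter=10 r=(10,10,10,9) succ=(2,1,0,0) retry=(0,1,2,0)
step 17 (W1 CAS): counter=11 r=(10,10,10,9) succ=(3,1,0,0) retry=(0,1,2,0)
step 18 (W4 CAS): counter=11 r=(10,10,10,9) succ=(3,1,0,0) retry=(0,1,2,1)
step 19 (W3 CAS): counter=11 r=(10,10,10,9) succ=(3,1,0,0) retry=(0,1,3,1)
step 20 (W2 CAS): counter=11 r=(10,10,10,9) succ=(3,1,0,0) retry=(0,2,3,1)
step 21 (W3 LOAD): counter=11 r=(10,10,11,9) succ=(3,1,0,0) retry=(0,2,3,1)
step 22 (W3 CAS): counter=12 r=(10,10,11,9) succ=(3,1,1,0) retry=(0,2,3,1)
step 23 (W3 LOAD): counter=12 r=(10,10,12,9) succ=(3,1,1,0) retry=(0,2,3,1)
step 24 (W3 CAS): counter=13 r=(10,10,12,9) succ=(3,1,2,0) retry=(0,2,3,1)

counter=13 r=(10,10,12,9) succ=(3,1,2,0) retry=(0,2,3,1)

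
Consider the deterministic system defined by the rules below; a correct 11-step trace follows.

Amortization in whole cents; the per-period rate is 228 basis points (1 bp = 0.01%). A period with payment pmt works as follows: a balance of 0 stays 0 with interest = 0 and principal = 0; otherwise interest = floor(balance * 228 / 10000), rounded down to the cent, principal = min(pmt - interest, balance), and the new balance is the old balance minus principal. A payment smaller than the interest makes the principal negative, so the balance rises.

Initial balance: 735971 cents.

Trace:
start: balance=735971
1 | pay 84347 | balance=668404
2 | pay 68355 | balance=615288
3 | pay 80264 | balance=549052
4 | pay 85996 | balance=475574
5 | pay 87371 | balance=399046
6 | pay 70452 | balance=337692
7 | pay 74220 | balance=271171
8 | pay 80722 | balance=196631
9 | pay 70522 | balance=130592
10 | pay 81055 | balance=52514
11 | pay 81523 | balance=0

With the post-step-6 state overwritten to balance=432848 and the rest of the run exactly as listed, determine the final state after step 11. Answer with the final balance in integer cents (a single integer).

78696

state after step 6 := balance=432848
7 | pay 74220 | balance=368496
8 | pay 80722 | balance=296175
9 | pay 70522 | balance=232405
10 | pay 81055 | balance=156648
11 | pay 81523 | balance=78696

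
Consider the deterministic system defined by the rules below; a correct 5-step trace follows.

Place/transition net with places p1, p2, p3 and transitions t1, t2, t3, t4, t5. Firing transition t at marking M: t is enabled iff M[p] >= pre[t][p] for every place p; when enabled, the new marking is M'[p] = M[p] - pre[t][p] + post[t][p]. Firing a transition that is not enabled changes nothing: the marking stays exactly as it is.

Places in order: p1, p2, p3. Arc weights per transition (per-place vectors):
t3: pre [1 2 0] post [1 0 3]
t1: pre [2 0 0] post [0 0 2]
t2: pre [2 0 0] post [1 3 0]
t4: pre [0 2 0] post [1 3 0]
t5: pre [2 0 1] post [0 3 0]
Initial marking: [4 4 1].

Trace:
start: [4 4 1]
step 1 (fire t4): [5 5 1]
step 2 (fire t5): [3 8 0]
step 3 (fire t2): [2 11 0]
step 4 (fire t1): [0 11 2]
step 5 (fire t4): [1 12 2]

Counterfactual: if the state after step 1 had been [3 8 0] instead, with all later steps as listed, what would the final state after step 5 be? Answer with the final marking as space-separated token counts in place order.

state after step 1 := [3 8 0]
step 2 (fire t5): [3 8 0]
step 3 (fire t2): [2 11 0]
step 4 (fire t1): [0 11 2]
step 5 (fire t4): [1 12 2]

1 12 2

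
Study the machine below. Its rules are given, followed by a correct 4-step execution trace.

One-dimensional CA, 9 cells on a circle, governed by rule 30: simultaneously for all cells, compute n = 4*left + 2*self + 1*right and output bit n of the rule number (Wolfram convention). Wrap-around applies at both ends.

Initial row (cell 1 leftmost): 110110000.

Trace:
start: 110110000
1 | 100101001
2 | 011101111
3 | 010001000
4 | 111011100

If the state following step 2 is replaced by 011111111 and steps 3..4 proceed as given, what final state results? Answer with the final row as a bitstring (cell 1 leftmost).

111000000

state after step 2 := 011111111
3 | 010000000
4 | 111000000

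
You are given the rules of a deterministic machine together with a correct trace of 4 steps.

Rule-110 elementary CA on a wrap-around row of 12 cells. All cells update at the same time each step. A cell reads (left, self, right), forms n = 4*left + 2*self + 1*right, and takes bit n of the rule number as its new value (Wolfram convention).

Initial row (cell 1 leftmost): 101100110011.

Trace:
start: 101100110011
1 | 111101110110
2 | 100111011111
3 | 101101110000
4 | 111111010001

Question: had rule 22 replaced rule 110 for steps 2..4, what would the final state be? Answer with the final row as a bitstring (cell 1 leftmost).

(re-executing steps 2..4 under rule 22; state before step 2: 111101110110)
2 | 000000000000
3 | 000000000000
4 | 000000000000

000000000000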